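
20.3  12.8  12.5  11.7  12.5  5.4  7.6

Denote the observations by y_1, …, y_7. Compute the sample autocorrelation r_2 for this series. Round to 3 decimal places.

Mean ȳ = (20.3 + 12.8 + 12.5 + 11.7 + 12.5 + 5.4 + 7.6)/7 = 11.8286
Numerator Σ_{t=1}^{5}(y_t−ȳ)(y_{t+2}−ȳ) = 4.0012
Denominator Σ(y_t−ȳ)² = 132.8343
r_2 = 4.0012 / 132.8343 = 0.030

0.030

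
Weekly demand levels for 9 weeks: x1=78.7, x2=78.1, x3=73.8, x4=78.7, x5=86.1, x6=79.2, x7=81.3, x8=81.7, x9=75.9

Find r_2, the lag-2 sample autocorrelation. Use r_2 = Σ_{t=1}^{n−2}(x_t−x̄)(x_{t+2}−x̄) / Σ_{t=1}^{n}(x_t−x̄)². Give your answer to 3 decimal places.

Mean x̄ = (78.7 + 78.1 + 73.8 + 78.7 + 86.1 + 79.2 + 81.3 + 81.7 + 75.9)/9 = 79.2778
Σ(x_t−x̄)(x_{t+2}−x̄) = (3.1649) + (0.6805) + (-37.3706) + (0.0449) + (13.7960) + (-0.1884) + (-6.8306) = -26.7032
Denominator Σ(x_t−x̄)² = 99.9756
r_2 = -26.7032 / 99.9756 = -0.267

-0.267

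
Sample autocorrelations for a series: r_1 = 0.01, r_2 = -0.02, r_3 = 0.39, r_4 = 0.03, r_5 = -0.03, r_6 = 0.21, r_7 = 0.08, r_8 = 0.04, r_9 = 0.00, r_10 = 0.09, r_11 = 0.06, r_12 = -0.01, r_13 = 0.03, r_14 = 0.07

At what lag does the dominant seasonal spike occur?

The largest autocorrelation is r_3 = 0.39, with a weaker echo at lag 6 (0.21); the remaining lags stay at or below 0.09.
The dominant spike at lag 3 indicates a seasonal period of 3.

3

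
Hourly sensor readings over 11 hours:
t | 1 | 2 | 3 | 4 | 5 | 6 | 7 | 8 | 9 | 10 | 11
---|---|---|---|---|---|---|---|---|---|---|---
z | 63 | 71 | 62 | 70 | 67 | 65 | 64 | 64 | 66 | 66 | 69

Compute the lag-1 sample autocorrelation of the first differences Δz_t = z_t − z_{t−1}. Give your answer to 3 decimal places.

First differences Δz: 8, -9, 8, -3, -2, -1, 0, 2, 0, 3
Mean of differences = 0.6000
Numerator Σ(Δz_t−Δz̄)(Δz_{t+1}−Δz̄) = -157.3600
Denominator Σ(Δz_t−Δz̄)² = 232.4000
r_1(Δz) = -157.3600 / 232.4000 = -0.677

-0.677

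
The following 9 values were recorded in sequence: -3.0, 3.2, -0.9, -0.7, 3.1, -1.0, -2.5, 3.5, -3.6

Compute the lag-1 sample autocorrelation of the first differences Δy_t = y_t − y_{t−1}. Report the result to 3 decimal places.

-0.494

First differences Δy: 6.2, -4.1, 0.2, 3.8, -4.1, -1.5, 6.0, -7.1
Mean of differences = -0.0750
Numerator Σ(Δy_t−Δȳ)(Δy_{t+1}−Δȳ) = -86.4931
Denominator Σ(Δy_t−Δȳ)² = 175.1550
r_1(Δy) = -86.4931 / 175.1550 = -0.494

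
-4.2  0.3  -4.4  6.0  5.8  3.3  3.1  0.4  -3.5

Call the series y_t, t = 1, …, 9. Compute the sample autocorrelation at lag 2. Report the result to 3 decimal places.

Mean ȳ = (-4.2 + 0.3 − 4.4 + 6.0 + 5.8 + 3.3 + 3.1 + 0.4 − 3.5)/9 = 0.7556
Numerator Σ_{t=1}^{7}(y_t−ȳ)(y_{t+2}−ȳ) = 11.4416
Denominator Σ(y_t−ȳ)² = 134.5022
r_2 = 11.4416 / 134.5022 = 0.085

0.085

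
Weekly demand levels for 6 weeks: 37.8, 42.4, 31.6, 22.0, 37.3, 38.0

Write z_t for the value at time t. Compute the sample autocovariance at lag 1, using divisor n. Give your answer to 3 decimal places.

Mean z̄ = (37.8 + 42.4 + 31.6 + 22.0 + 37.3 + 38.0)/6 = 34.8500
Deviations: 2.9500, 7.5500, -3.2500, -12.8500, 2.4500, 3.1500
Σ_{t=1}^{5}(z_t−z̄)(z_{t+1}−z̄) = 15.7325
γ_1 = 15.7325 / 6 = 2.622

2.622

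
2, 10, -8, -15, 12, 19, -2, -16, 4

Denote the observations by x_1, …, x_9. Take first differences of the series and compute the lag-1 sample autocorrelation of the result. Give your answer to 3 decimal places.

-0.064

First differences Δx: 8, -18, -7, 27, 7, -21, -14, 20
Mean of differences = 0.2500
Numerator Σ(Δx_t−Δx̄)(Δx_{t+1}−Δx̄) = -144.5625
Denominator Σ(Δx_t−Δx̄)² = 2251.5000
r_1(Δx) = -144.5625 / 2251.5000 = -0.064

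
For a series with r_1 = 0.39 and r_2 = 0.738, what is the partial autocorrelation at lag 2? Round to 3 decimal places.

0.691

φ_{22} = (r_2 − r_1²) / (1 − r_1²)
r_1² = (0.39)² = 0.1521
Numerator = 0.738 − 0.1521 = 0.5859; denominator = 1 − 0.1521 = 0.8479
φ_{22} = 0.5859 / 0.8479 = 0.691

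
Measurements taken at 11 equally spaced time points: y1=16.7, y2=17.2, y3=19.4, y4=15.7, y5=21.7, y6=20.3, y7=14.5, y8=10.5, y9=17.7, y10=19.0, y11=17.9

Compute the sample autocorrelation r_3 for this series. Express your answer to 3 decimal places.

Mean ȳ = (16.7 + 17.2 + 19.4 + 15.7 + 21.7 + 20.3 + 14.5 + 10.5 + 17.7 + 19.0 + 17.9)/11 = 17.3273
Numerator Σ_{t=1}^{8}(y_t−ȳ)(y_{t+3}−ȳ) = -26.1586
Denominator Σ(y_t−ȳ)² = 93.1818
r_3 = -26.1586 / 93.1818 = -0.281

-0.281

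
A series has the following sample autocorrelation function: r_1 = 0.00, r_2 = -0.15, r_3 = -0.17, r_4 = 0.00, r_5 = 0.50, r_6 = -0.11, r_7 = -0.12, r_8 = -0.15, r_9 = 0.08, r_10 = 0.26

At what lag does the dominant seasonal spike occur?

The largest autocorrelation is r_5 = 0.50, with a weaker echo at lag 10 (0.26); the remaining lags stay at or below 0.08.
The dominant spike at lag 5 indicates a seasonal period of 5.

5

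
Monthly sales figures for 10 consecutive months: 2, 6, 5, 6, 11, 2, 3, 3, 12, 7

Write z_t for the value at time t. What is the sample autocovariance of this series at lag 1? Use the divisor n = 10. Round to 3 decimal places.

Mean z̄ = (2 + 6 + 5 + 6 + 11 + 2 + 3 + 3 + 12 + 7)/10 = 5.7000
Σ_{t=1}^{9}(z_t−z̄)(z_{t+1}−z̄) = -11.0900
γ_1 = -11.0900 / 10 = -1.109

-1.109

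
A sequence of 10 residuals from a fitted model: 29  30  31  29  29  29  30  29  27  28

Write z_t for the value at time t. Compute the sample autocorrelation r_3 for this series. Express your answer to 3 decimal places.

Mean z̄ = (29 + 30 + 31 + 29 + 29 + 29 + 30 + 29 + 27 + 28)/10 = 29.1000
Numerator Σ_{t=1}^{7}(z_t−z̄)(z_{t+3}−z̄) = -1.1300
Denominator Σ(z_t−z̄)² = 10.9000
r_3 = -1.1300 / 10.9000 = -0.104

-0.104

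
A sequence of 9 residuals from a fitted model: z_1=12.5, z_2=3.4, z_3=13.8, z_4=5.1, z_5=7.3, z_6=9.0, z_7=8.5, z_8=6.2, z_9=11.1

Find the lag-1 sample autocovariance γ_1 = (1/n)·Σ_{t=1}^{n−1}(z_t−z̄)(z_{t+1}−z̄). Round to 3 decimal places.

Mean z̄ = (12.5 + 3.4 + 13.8 + 5.1 + 7.3 + 9.0 + 8.5 + 6.2 + 11.1)/9 = 8.5444
Σ_{t=1}^{8}(z_t−z̄)(z_{t+1}−z̄) = -67.6764
γ_1 = -67.6764 / 9 = -7.520

-7.520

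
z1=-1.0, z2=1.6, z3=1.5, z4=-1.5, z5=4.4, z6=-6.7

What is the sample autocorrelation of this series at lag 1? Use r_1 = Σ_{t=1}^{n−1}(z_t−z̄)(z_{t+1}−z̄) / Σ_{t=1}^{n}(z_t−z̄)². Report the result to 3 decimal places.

-0.500

Mean z̄ = (-1.0 + 1.6 + 1.5 − 1.5 + 4.4 − 6.7)/6 = -0.2833
Deviations from mean: -0.7167, 1.8833, 1.7833, -1.2167, 4.6833, -6.4167
Σ(z_t−z̄)(z_{t+1}−z̄) = (-1.3497) + (3.3586) + (-2.1697) + (-5.6981) + (-30.0514) = -35.9103
Denominator Σ(z_t−z̄)² = 71.8283
r_1 = -35.9103 / 71.8283 = -0.500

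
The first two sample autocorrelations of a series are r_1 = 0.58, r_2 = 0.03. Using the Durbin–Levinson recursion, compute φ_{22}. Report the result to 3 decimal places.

φ_{22} = (r_2 − r_1²) / (1 − r_1²)
r_1² = (0.58)² = 0.3364
Numerator = 0.03 − 0.3364 = -0.3064; denominator = 1 − 0.3364 = 0.6636
φ_{22} = -0.3064 / 0.6636 = -0.462

-0.462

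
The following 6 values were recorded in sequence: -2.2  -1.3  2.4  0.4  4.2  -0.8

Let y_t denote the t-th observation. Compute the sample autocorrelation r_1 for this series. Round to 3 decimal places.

Mean ȳ = (-2.2 − 1.3 + 2.4 + 0.4 + 4.2 − 0.8)/6 = 0.4500
Σ(y_t−ȳ)(y_{t+1}−ȳ) = (4.6375) + (-3.4125) + (-0.0975) + (-0.1875) + (-4.6875) = -3.7475
Denominator Σ(y_t−ȳ)² = 29.5150
r_1 = -3.7475 / 29.5150 = -0.127

-0.127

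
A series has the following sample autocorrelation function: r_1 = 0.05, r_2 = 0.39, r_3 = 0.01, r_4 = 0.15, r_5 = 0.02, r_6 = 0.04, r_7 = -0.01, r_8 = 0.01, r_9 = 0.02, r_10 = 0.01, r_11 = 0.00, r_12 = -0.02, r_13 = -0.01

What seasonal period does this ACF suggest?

2

The largest autocorrelation is r_2 = 0.39, with a weaker echo at lag 4 (0.15); the remaining lags stay at or below 0.05.
The dominant spike at lag 2 indicates a seasonal period of 2.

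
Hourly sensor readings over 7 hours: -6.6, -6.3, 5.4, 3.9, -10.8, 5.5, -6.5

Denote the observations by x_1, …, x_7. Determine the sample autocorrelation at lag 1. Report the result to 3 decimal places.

Mean x̄ = (-6.6 − 6.3 + 5.4 + 3.9 − 10.8 + 5.5 − 6.5)/7 = -2.2000
Deviations from mean: -4.4000, -4.1000, 7.6000, 6.1000, -8.6000, 7.7000, -4.3000
Numerator Σ_{t=1}^{6}(x_t−x̄)(x_{t+1}−x̄) = -118.5500
Denominator Σ(x_t−x̄)² = 282.8800
r_1 = -118.5500 / 282.8800 = -0.419

-0.419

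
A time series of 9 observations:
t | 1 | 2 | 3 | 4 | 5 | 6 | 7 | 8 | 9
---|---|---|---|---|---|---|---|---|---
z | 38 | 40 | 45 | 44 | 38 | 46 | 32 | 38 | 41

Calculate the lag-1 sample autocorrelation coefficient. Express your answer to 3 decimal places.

-0.226

Mean z̄ = (38 + 40 + 45 + 44 + 38 + 46 + 32 + 38 + 41)/9 = 40.2222
Numerator Σ_{t=1}^{8}(z_t−z̄)(z_{t+1}−z̄) = -34.7160
Denominator Σ(z_t−z̄)² = 153.5556
r_1 = -34.7160 / 153.5556 = -0.226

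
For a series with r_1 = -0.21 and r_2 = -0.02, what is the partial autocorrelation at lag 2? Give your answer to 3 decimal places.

-0.067

φ_{22} = (r_2 − r_1²) / (1 − r_1²)
r_1² = (-0.21)² = 0.0441
Numerator = -0.02 − 0.0441 = -0.0641; denominator = 1 − 0.0441 = 0.9559
φ_{22} = -0.0641 / 0.9559 = -0.067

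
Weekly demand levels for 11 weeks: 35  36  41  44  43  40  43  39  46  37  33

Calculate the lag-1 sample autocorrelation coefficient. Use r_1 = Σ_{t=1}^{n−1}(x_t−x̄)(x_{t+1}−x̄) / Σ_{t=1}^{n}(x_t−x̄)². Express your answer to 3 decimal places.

Mean x̄ = (35 + 36 + 41 + 44 + 43 + 40 + 43 + 39 + 46 + 37 + 33)/11 = 39.7273
Numerator Σ_{t=1}^{10}(x_t−x̄)(x_{t+1}−x̄) = 28.3802
Denominator Σ(x_t−x̄)² = 170.1818
r_1 = 28.3802 / 170.1818 = 0.167

0.167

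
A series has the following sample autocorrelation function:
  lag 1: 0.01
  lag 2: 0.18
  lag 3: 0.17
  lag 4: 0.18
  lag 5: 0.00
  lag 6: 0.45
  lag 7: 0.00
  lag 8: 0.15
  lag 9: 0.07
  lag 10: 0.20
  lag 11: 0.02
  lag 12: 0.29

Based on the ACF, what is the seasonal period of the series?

The largest autocorrelation is r_6 = 0.45, with a weaker echo at lag 12 (0.29); the remaining lags stay at or below 0.20.
The dominant spike at lag 6 indicates a seasonal period of 6.

6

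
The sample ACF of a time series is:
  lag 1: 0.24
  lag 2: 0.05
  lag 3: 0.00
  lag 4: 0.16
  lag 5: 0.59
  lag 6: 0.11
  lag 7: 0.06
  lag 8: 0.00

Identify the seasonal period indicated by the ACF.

5

The largest autocorrelation is r_5 = 0.59; the remaining lags stay at or below 0.24. The elevated value at lag 1 (0.24), dropping to 0.05 at lag 2, reflects decaying short-term dependence rather than seasonality.
The dominant spike at lag 5 indicates a seasonal period of 5.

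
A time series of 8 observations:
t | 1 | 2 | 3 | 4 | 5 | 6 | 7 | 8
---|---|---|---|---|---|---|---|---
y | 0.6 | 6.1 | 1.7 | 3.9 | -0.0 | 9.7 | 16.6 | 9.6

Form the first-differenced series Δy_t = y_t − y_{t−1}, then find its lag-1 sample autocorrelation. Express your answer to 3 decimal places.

-0.309

First differences Δy: 5.5, -4.4, 2.2, -3.9, 9.7, 6.9, -7.0
Mean of differences = 1.2857
Numerator Σ(Δy_t−Δȳ)(Δy_{t+1}−Δȳ) = -76.8131
Denominator Σ(Δy_t−Δȳ)² = 248.7886
r_1(Δy) = -76.8131 / 248.7886 = -0.309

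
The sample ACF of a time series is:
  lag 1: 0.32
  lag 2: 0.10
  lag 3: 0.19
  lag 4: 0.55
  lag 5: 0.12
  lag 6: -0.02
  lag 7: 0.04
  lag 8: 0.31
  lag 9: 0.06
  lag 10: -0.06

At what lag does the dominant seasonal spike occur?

4

The largest autocorrelation is r_4 = 0.55; the remaining lags stay at or below 0.32. The elevated value at lag 1 (0.32), dropping to 0.10 at lag 2, reflects decaying short-term dependence rather than seasonality.
The dominant spike at lag 4 indicates a seasonal period of 4.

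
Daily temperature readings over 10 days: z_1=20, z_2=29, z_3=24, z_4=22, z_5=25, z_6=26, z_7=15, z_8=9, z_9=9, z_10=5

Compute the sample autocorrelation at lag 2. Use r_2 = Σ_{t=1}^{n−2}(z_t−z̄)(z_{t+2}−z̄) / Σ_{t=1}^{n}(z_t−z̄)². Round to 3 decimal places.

Mean z̄ = (20 + 29 + 24 + 22 + 25 + 26 + 15 + 9 + 9 + 5)/10 = 18.4000
Numerator Σ_{t=1}^{8}(z_t−z̄)(z_{t+2}−z̄) = 175.4800
Denominator Σ(z_t−z̄)² = 628.4000
r_2 = 175.4800 / 628.4000 = 0.279

0.279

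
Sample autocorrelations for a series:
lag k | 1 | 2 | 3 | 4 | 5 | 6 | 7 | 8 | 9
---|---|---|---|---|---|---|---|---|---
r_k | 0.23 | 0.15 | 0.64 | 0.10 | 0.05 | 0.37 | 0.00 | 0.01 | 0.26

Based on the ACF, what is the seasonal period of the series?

The largest autocorrelation is r_3 = 0.64, with weaker echoes at lags 6 (0.37) and 9 (0.26); the remaining lags stay at or below 0.23. The elevated value at lag 1 (0.23), dropping to 0.15 at lag 2, reflects decaying short-term dependence rather than seasonality.
The dominant spike at lag 3 indicates a seasonal period of 3.

3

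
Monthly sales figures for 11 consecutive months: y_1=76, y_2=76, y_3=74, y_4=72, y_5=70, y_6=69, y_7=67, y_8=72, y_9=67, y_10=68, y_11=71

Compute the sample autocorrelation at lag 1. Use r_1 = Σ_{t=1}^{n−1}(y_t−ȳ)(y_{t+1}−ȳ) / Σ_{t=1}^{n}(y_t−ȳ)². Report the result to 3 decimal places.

0.527

Mean ȳ = (76 + 76 + 74 + 72 + 70 + 69 + 67 + 72 + 67 + 68 + 71)/11 = 71.0909
Numerator Σ_{t=1}^{10}(y_t−ȳ)(y_{t+1}−ȳ) = 56.3554
Denominator Σ(y_t−ȳ)² = 106.9091
r_1 = 56.3554 / 106.9091 = 0.527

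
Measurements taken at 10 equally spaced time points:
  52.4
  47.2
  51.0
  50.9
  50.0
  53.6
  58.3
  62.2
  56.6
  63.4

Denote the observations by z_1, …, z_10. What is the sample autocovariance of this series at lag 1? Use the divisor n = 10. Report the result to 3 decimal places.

13.480

Mean z̄ = (52.4 + 47.2 + 51.0 + 50.9 + 50.0 + 53.6 + 58.3 + 62.2 + 56.6 + 63.4)/10 = 54.5600
Σ_{t=1}^{9}(z_t−z̄)(z_{t+1}−z̄) = 134.7984
γ_1 = 134.7984 / 10 = 13.480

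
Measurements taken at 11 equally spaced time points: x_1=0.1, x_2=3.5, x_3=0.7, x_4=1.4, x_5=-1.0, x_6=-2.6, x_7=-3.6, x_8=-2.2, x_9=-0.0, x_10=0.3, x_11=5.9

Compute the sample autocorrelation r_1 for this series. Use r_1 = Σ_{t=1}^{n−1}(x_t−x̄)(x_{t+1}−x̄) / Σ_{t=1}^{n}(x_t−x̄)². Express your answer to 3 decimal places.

0.332

Mean x̄ = (0.1 + 3.5 + 0.7 + 1.4 − 1.0 − 2.6 − 3.6 − 2.2 − 0.0 + 0.3 + 5.9)/11 = 0.2273
Numerator Σ_{t=1}^{10}(x_t−x̄)(x_{t+1}−x̄) = 24.7738
Denominator Σ(x_t−x̄)² = 74.6018
r_1 = 24.7738 / 74.6018 = 0.332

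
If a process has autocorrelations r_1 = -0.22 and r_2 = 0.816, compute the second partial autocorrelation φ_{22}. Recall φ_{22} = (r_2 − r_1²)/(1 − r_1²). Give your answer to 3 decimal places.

0.807

φ_{22} = (r_2 − r_1²) / (1 − r_1²)
r_1² = (-0.22)² = 0.0484
Numerator = 0.816 − 0.0484 = 0.7676; denominator = 1 − 0.0484 = 0.9516
φ_{22} = 0.7676 / 0.9516 = 0.807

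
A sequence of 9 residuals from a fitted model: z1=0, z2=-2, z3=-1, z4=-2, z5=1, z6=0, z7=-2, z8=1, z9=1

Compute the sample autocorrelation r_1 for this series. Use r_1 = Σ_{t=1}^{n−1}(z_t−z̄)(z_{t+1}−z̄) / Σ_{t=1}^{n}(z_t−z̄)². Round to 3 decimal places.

-0.100

Mean z̄ = (0 − 2 − 1 − 2 + 1 + 0 − 2 + 1 + 1)/9 = -0.4444
Numerator Σ_{t=1}^{8}(z_t−z̄)(z_{t+1}−z̄) = -1.4198
Denominator Σ(z_t−z̄)² = 14.2222
r_1 = -1.4198 / 14.2222 = -0.100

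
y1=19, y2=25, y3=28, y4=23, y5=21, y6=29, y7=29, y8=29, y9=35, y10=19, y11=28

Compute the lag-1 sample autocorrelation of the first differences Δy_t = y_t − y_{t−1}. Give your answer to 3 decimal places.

-0.474

First differences Δy: 6, 3, -5, -2, 8, 0, 0, 6, -16, 9
Mean of differences = 0.9000
Numerator Σ(Δy_t−Δȳ)(Δy_{t+1}−Δȳ) = -238.4100
Denominator Σ(Δy_t−Δȳ)² = 502.9000
r_1(Δy) = -238.4100 / 502.9000 = -0.474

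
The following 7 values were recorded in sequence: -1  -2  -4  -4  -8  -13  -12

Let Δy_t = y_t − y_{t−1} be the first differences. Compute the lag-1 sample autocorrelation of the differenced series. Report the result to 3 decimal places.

First differences Δy: -1, -2, 0, -4, -5, 1
Mean of differences = -1.8333
Numerator Σ(Δy_t−Δȳ)(Δy_{t+1}−Δȳ) = -6.5278
Denominator Σ(Δy_t−Δȳ)² = 26.8333
r_1(Δy) = -6.5278 / 26.8333 = -0.243

-0.243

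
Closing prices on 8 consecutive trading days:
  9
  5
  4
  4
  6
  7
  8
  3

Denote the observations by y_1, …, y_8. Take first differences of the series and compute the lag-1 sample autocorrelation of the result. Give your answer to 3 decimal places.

First differences Δy: -4, -1, 0, 2, 1, 1, -5
Mean of differences = -0.8571
Numerator Σ(Δy_t−Δȳ)(Δy_{t+1}−Δȳ) = 3.8367
Denominator Σ(Δy_t−Δȳ)² = 42.8571
r_1(Δy) = 3.8367 / 42.8571 = 0.090

0.090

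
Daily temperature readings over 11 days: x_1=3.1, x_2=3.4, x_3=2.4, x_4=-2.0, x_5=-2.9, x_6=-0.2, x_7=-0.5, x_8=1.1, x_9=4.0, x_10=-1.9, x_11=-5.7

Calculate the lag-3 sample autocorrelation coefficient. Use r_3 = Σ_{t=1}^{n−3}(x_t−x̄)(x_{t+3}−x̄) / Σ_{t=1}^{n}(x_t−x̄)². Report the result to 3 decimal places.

Mean x̄ = (3.1 + 3.4 + 2.4 − 2.0 − 2.9 − 0.2 − 0.5 + 1.1 + 4.0 − 1.9 − 5.7)/11 = 0.0727
Numerator Σ_{t=1}^{8}(x_t−x̄)(x_{t+3}−x̄) = -24.5386
Denominator Σ(x_t−x̄)² = 92.8818
r_3 = -24.5386 / 92.8818 = -0.264

-0.264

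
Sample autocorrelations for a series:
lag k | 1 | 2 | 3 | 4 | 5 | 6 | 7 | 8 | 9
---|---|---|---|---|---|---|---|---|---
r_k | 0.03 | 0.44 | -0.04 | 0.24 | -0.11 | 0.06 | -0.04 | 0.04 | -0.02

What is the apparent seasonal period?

The largest autocorrelation is r_2 = 0.44, with a weaker echo at lag 4 (0.24); the remaining lags stay at or below 0.06.
The dominant spike at lag 2 indicates a seasonal period of 2.

2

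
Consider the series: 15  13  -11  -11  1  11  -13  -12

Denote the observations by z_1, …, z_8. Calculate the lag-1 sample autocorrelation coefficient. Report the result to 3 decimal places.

Mean z̄ = (15 + 13 − 11 − 11 + 1 + 11 − 13 − 12)/8 = -0.8750
Deviations from mean: 15.8750, 13.8750, -10.1250, -10.1250, 1.8750, 11.8750, -12.1250, -11.1250
Σ(z_t−z̄)(z_{t+1}−z̄) = (220.2656) + (-140.4844) + (102.5156) + (-18.9844) + (22.2656) + (-143.9844) + (134.8906) = 176.4844
Denominator Σ(z_t−z̄)² = 1064.8750
r_1 = 176.4844 / 1064.8750 = 0.166

0.166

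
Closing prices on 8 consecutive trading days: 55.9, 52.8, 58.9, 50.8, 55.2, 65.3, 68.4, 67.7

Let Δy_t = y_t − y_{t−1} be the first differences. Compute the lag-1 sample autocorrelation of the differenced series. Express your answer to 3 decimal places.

-0.266

First differences Δy: -3.1, 6.1, -8.1, 4.4, 10.1, 3.1, -0.7
Mean of differences = 1.6857
Numerator Σ(Δy_t−Δȳ)(Δy_{t+1}−Δȳ) = -59.5188
Denominator Σ(Δy_t−Δȳ)² = 224.0086
r_1(Δy) = -59.5188 / 224.0086 = -0.266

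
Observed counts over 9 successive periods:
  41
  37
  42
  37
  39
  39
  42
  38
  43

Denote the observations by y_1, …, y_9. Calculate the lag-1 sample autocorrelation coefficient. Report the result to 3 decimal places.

-0.587

Mean ȳ = (41 + 37 + 42 + 37 + 39 + 39 + 42 + 38 + 43)/9 = 39.7778
Numerator Σ_{t=1}^{8}(y_t−ȳ)(y_{t+1}−ȳ) = -24.3827
Denominator Σ(y_t−ȳ)² = 41.5556
r_1 = -24.3827 / 41.5556 = -0.587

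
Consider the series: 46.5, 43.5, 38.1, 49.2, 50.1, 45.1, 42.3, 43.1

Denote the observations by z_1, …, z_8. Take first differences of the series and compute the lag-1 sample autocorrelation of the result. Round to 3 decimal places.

First differences Δz: -3.0, -5.4, 11.1, 0.9, -5.0, -2.8, 0.8
Mean of differences = -0.4857
Numerator Σ(Δz_t−Δz̄)(Δz_{t+1}−Δz̄) = -27.3088
Denominator Σ(Δz_t−Δz̄)² = 194.0086
r_1(Δz) = -27.3088 / 194.0086 = -0.141

-0.141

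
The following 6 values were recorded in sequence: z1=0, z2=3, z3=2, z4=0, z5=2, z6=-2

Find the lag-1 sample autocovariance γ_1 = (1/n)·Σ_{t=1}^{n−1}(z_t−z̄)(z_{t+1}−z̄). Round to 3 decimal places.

-0.755

Mean z̄ = (0 + 3 + 2 + 0 + 2 − 2)/6 = 0.8333
Deviations: -0.8333, 2.1667, 1.1667, -0.8333, 1.1667, -2.8333
Σ_{t=1}^{5}(z_t−z̄)(z_{t+1}−z̄) = -4.5278
γ_1 = -4.5278 / 6 = -0.755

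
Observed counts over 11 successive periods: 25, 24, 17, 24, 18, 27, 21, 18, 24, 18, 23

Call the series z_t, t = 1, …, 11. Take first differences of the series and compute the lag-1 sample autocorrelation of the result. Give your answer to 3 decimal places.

-0.725

First differences Δz: -1, -7, 7, -6, 9, -6, -3, 6, -6, 5
Mean of differences = -0.2000
Numerator Σ(Δz_t−Δz̄)(Δz_{t+1}−Δz̄) = -259.2400
Denominator Σ(Δz_t−Δz̄)² = 357.6000
r_1(Δz) = -259.2400 / 357.6000 = -0.725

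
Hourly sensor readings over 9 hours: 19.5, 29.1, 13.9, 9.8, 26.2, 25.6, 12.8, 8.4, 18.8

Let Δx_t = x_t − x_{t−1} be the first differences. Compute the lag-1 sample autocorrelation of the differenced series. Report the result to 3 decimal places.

-0.160

First differences Δx: 9.6, -15.2, -4.1, 16.4, -0.6, -12.8, -4.4, 10.4
Mean of differences = -0.0875
Numerator Σ(Δx_t−Δx̄)(Δx_{t+1}−Δx̄) = -144.2589
Denominator Σ(Δx_t−Δx̄)² = 900.6288
r_1(Δx) = -144.2589 / 900.6288 = -0.160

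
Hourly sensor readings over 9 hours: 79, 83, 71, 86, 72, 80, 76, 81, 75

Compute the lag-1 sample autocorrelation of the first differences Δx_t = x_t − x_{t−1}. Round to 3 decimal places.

First differences Δx: 4, -12, 15, -14, 8, -4, 5, -6
Mean of differences = -0.5000
Numerator Σ(Δx_t−Δx̄)(Δx_{t+1}−Δx̄) = -633.2500
Denominator Σ(Δx_t−Δx̄)² = 720.0000
r_1(Δx) = -633.2500 / 720.0000 = -0.880

-0.880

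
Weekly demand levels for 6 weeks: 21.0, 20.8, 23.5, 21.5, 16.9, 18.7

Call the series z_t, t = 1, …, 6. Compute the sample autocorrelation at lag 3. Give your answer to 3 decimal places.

Mean z̄ = (21.0 + 20.8 + 23.5 + 21.5 + 16.9 + 18.7)/6 = 20.4000
Deviations from mean: 0.6000, 0.4000, 3.1000, 1.1000, -3.5000, -1.7000
Numerator Σ_{t=1}^{3}(z_t−z̄)(z_{t+3}−z̄) = -6.0100
Denominator Σ(z_t−z̄)² = 26.4800
r_3 = -6.0100 / 26.4800 = -0.227

-0.227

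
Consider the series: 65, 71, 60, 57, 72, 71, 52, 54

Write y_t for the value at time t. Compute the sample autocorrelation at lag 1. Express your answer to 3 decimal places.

0.087

Mean ȳ = (65 + 71 + 60 + 57 + 72 + 71 + 52 + 54)/8 = 62.7500
Deviations from mean: 2.2500, 8.2500, -2.7500, -5.7500, 9.2500, 8.2500, -10.7500, -8.7500
Numerator Σ_{t=1}^{7}(y_t−ȳ)(y_{t+1}−ȳ) = 40.1875
Denominator Σ(y_t−ȳ)² = 459.5000
r_1 = 40.1875 / 459.5000 = 0.087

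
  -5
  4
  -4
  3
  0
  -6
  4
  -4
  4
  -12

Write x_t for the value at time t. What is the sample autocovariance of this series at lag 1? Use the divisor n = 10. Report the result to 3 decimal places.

-15.296

Mean x̄ = (-5 + 4 − 4 + 3 + 0 − 6 + 4 − 4 + 4 − 12)/10 = -1.6000
Σ_{t=1}^{9}(x_t−x̄)(x_{t+1}−x̄) = -152.9600
γ_1 = -152.9600 / 10 = -15.296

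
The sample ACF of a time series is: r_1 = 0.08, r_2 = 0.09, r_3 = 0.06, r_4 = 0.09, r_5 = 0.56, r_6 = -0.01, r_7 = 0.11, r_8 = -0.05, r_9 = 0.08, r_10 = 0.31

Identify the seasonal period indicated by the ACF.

The largest autocorrelation is r_5 = 0.56, with a weaker echo at lag 10 (0.31); the remaining lags stay at or below 0.11.
The dominant spike at lag 5 indicates a seasonal period of 5.

5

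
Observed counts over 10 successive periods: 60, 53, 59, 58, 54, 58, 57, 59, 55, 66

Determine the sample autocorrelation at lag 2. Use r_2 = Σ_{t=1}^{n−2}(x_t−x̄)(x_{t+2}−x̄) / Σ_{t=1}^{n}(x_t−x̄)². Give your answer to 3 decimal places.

Mean x̄ = (60 + 53 + 59 + 58 + 54 + 58 + 57 + 59 + 55 + 66)/10 = 57.9000
Numerator Σ_{t=1}^{8}(x_t−x̄)(x_{t+2}−x̄) = 12.6800
Denominator Σ(x_t−x̄)² = 120.9000
r_2 = 12.6800 / 120.9000 = 0.105

0.105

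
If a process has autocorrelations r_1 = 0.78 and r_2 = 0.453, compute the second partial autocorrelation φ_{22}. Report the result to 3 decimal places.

-0.397

φ_{22} = (r_2 − r_1²) / (1 − r_1²)
r_1² = (0.78)² = 0.6084
Numerator = 0.453 − 0.6084 = -0.1554; denominator = 1 − 0.6084 = 0.3916
φ_{22} = -0.1554 / 0.3916 = -0.397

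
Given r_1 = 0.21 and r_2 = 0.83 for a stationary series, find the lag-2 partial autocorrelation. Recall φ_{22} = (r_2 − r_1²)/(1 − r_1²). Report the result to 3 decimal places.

φ_{22} = (r_2 − r_1²) / (1 − r_1²)
r_1² = (0.21)² = 0.0441
Numerator = 0.83 − 0.0441 = 0.7859; denominator = 1 − 0.0441 = 0.9559
φ_{22} = 0.7859 / 0.9559 = 0.822

0.822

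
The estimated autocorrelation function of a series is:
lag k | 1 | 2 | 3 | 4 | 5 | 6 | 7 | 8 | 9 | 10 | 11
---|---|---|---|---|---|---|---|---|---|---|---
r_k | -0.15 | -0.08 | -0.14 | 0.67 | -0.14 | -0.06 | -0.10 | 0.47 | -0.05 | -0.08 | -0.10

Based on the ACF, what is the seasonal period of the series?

The largest autocorrelation is r_4 = 0.67, with a weaker echo at lag 8 (0.47); the remaining lags stay at or below -0.05.
The dominant spike at lag 4 indicates a seasonal period of 4.

4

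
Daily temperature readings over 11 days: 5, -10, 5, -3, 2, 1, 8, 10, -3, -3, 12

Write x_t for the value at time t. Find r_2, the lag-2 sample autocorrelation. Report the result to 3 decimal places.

Mean x̄ = (5 − 10 + 5 − 3 + 2 + 1 + 8 + 10 − 3 − 3 + 12)/11 = 2.1818
Numerator Σ_{t=1}^{9}(x_t−x̄)(x_{t+2}−x̄) = -55.1570
Denominator Σ(x_t−x̄)² = 437.6364
r_2 = -55.1570 / 437.6364 = -0.126

-0.126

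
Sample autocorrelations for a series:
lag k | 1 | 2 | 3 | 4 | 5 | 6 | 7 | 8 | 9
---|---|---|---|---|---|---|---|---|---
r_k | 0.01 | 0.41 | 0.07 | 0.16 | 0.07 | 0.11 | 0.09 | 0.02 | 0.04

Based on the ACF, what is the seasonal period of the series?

The largest autocorrelation is r_2 = 0.41, with a weaker echo at lag 4 (0.16); the remaining lags stay at or below 0.11.
The dominant spike at lag 2 indicates a seasonal period of 2.

2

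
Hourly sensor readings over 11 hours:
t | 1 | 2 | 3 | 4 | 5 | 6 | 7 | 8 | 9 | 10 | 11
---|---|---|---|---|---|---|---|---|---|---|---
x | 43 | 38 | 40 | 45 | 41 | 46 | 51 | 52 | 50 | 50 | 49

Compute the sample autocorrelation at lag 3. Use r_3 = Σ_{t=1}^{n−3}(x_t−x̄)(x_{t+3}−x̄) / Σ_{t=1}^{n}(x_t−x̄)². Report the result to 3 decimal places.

Mean x̄ = (43 + 38 + 40 + 45 + 41 + 46 + 51 + 52 + 50 + 50 + 49)/11 = 45.9091
Numerator Σ_{t=1}^{8}(x_t−x̄)(x_{t+3}−x̄) = 46.4298
Denominator Σ(x_t−x̄)² = 236.9091
r_3 = 46.4298 / 236.9091 = 0.196

0.196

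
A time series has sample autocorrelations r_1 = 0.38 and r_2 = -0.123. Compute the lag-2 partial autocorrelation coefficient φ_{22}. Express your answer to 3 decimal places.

φ_{22} = (r_2 − r_1²) / (1 − r_1²)
r_1² = (0.38)² = 0.1444
Numerator = -0.123 − 0.1444 = -0.2674; denominator = 1 − 0.1444 = 0.8556
φ_{22} = -0.2674 / 0.8556 = -0.313

-0.313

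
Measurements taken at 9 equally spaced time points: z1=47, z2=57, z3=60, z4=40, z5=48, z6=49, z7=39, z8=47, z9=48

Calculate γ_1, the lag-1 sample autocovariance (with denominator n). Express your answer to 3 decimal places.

Mean z̄ = (47 + 57 + 60 + 40 + 48 + 49 + 39 + 47 + 48)/9 = 48.3333
Σ_{t=1}^{8}(z_t−z̄)(z_{t+1}−z̄) = 1.5556
γ_1 = 1.5556 / 9 = 0.173

0.173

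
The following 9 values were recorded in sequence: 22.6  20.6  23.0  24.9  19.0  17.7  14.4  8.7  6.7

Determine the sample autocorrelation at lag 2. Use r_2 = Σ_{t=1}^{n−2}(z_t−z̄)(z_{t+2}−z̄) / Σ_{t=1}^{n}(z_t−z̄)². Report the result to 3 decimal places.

Mean z̄ = (22.6 + 20.6 + 23.0 + 24.9 + 19.0 + 17.7 + 14.4 + 8.7 + 6.7)/9 = 17.5111
Numerator Σ_{t=1}^{7}(z_t−z̄)(z_{t+2}−z̄) = 87.6620
Denominator Σ(z_t−z̄)² = 326.6089
r_2 = 87.6620 / 326.6089 = 0.268

0.268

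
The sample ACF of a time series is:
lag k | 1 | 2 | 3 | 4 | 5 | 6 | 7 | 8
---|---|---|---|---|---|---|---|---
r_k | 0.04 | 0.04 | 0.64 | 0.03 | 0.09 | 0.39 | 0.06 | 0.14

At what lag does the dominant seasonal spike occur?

3

The largest autocorrelation is r_3 = 0.64, with a weaker echo at lag 6 (0.39); the remaining lags stay at or below 0.14.
The dominant spike at lag 3 indicates a seasonal period of 3.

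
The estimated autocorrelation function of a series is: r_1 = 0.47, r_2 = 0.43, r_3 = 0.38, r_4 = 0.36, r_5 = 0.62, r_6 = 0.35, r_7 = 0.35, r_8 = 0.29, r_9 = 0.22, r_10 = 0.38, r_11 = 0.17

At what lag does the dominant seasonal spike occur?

5

The largest autocorrelation is r_5 = 0.62; the remaining lags stay at or below 0.47. The elevated value at lag 1 (0.47), dropping to 0.43 at lag 2, reflects decaying short-term dependence rather than seasonality.
The dominant spike at lag 5 indicates a seasonal period of 5.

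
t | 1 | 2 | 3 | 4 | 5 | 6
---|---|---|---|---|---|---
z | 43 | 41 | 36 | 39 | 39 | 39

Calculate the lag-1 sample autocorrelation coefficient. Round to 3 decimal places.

Mean z̄ = (43 + 41 + 36 + 39 + 39 + 39)/6 = 39.5000
Numerator Σ_{t=1}^{5}(z_t−z̄)(z_{t+1}−z̄) = 2.2500
Denominator Σ(z_t−z̄)² = 27.5000
r_1 = 2.2500 / 27.5000 = 0.082

0.082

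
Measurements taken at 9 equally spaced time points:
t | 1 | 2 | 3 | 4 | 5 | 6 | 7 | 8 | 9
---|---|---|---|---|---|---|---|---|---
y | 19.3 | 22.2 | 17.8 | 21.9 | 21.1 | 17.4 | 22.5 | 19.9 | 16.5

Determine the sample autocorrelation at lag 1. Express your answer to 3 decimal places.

-0.433

Mean ȳ = (19.3 + 22.2 + 17.8 + 21.9 + 21.1 + 17.4 + 22.5 + 19.9 + 16.5)/9 = 19.8444
Numerator Σ_{t=1}^{8}(y_t−ȳ)(y_{t+1}−ȳ) = -17.3186
Denominator Σ(y_t−ȳ)² = 40.0422
r_1 = -17.3186 / 40.0422 = -0.433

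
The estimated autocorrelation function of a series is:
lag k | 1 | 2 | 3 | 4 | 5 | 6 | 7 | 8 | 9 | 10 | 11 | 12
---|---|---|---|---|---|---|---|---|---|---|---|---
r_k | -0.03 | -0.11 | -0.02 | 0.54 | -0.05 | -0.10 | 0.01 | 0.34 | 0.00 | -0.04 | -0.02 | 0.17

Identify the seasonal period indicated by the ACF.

4

The largest autocorrelation is r_4 = 0.54, with weaker echoes at lags 8 (0.34) and 12 (0.17); the remaining lags stay at or below 0.01.
The dominant spike at lag 4 indicates a seasonal period of 4.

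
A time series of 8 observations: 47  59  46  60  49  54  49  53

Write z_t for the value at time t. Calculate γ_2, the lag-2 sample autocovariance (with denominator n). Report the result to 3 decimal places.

Mean z̄ = (47 + 59 + 46 + 60 + 49 + 54 + 49 + 53)/8 = 52.1250
Σ_{t=1}^{6}(z_t−z̄)(z_{t+2}−z̄) = 130.8438
γ_2 = 130.8438 / 8 = 16.355

16.355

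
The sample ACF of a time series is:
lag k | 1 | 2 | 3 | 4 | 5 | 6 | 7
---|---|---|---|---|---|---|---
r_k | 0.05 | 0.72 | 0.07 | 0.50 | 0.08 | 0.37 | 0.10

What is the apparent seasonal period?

The largest autocorrelation is r_2 = 0.72, with weaker echoes at lags 4 (0.50) and 6 (0.37); the remaining lags stay at or below 0.10.
The dominant spike at lag 2 indicates a seasonal period of 2.

2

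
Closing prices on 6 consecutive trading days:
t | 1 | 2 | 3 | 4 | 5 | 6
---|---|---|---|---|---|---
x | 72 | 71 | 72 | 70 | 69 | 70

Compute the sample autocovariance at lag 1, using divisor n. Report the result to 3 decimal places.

Mean x̄ = (72 + 71 + 72 + 70 + 69 + 70)/6 = 70.6667
Σ_{t=1}^{5}(x_t−x̄)(x_{t+1}−x̄) = 2.2222
γ_1 = 2.2222 / 6 = 0.370

0.370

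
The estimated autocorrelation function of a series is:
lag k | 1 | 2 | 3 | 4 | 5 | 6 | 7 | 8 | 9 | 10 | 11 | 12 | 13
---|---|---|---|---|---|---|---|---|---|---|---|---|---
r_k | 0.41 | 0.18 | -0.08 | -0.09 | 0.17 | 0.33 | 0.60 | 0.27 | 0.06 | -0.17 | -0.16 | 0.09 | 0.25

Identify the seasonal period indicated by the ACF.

7

The largest autocorrelation is r_7 = 0.60; the remaining lags stay at or below 0.41. The elevated value at lag 1 (0.41), dropping to 0.18 at lag 2, reflects decaying short-term dependence rather than seasonality.
The dominant spike at lag 7 indicates a seasonal period of 7.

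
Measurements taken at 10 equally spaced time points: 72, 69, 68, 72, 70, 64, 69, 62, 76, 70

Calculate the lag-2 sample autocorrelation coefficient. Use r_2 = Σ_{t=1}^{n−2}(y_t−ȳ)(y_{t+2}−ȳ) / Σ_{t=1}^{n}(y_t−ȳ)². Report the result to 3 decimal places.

0.075

Mean ȳ = (72 + 69 + 68 + 72 + 70 + 64 + 69 + 62 + 76 + 70)/10 = 69.2000
Numerator Σ_{t=1}^{8}(y_t−ȳ)(y_{t+2}−ȳ) = 10.7200
Denominator Σ(y_t−ȳ)² = 143.6000
r_2 = 10.7200 / 143.6000 = 0.075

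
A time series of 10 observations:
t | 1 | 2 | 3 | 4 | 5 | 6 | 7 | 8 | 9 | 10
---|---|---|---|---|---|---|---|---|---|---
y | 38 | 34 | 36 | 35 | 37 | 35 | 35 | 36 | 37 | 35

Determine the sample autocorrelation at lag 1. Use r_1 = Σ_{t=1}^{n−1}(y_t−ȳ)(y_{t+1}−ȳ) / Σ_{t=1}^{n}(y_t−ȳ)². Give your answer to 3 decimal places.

-0.488

Mean ȳ = (38 + 34 + 36 + 35 + 37 + 35 + 35 + 36 + 37 + 35)/10 = 35.8000
Numerator Σ_{t=1}^{9}(y_t−ȳ)(y_{t+1}−ȳ) = -6.6400
Denominator Σ(y_t−ȳ)² = 13.6000
r_1 = -6.6400 / 13.6000 = -0.488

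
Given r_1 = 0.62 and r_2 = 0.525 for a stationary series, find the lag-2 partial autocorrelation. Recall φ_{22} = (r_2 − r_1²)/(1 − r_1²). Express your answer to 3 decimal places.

0.228

φ_{22} = (r_2 − r_1²) / (1 − r_1²)
r_1² = (0.62)² = 0.3844
Numerator = 0.525 − 0.3844 = 0.1406; denominator = 1 − 0.3844 = 0.6156
φ_{22} = 0.1406 / 0.6156 = 0.228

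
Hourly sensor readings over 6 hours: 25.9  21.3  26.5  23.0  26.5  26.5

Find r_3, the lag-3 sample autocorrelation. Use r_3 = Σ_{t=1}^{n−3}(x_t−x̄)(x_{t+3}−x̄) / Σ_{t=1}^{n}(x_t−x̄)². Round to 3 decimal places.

-0.202

Mean x̄ = (25.9 + 21.3 + 26.5 + 23.0 + 26.5 + 26.5)/6 = 24.9500
Numerator Σ_{t=1}^{3}(x_t−x̄)(x_{t+3}−x̄) = -5.1075
Denominator Σ(x_t−x̄)² = 25.2350
r_3 = -5.1075 / 25.2350 = -0.202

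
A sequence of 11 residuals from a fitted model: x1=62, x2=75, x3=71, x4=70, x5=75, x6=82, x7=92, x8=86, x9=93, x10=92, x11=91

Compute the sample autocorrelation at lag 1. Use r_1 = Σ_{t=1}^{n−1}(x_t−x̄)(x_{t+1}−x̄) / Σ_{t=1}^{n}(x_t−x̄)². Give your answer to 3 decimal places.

0.612

Mean x̄ = (62 + 75 + 71 + 70 + 75 + 82 + 92 + 86 + 93 + 92 + 91)/11 = 80.8182
Numerator Σ_{t=1}^{10}(x_t−x̄)(x_{t+1}−x̄) = 713.2397
Denominator Σ(x_t−x̄)² = 1165.6364
r_1 = 713.2397 / 1165.6364 = 0.612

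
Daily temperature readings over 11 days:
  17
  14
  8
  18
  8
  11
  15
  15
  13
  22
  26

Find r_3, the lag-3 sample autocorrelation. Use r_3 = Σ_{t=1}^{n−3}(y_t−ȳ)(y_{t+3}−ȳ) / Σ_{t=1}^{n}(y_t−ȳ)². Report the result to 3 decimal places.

0.167

Mean ȳ = (17 + 14 + 8 + 18 + 8 + 11 + 15 + 15 + 13 + 22 + 26)/11 = 15.1818
Numerator Σ_{t=1}^{8}(y_t−ȳ)(y_{t+3}−ȳ) = 50.3554
Denominator Σ(y_t−ȳ)² = 301.6364
r_3 = 50.3554 / 301.6364 = 0.167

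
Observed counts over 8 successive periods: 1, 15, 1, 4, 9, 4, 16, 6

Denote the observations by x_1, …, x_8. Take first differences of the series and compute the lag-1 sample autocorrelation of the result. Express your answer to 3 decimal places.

-0.621

First differences Δx: 14, -14, 3, 5, -5, 12, -10
Mean of differences = 0.7143
Numerator Σ(Δx_t−Δx̄)(Δx_{t+1}−Δx̄) = -429.2245
Denominator Σ(Δx_t−Δx̄)² = 691.4286
r_1(Δx) = -429.2245 / 691.4286 = -0.621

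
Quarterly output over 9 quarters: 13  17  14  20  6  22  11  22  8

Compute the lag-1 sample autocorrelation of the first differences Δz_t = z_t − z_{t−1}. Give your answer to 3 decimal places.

-0.830

First differences Δz: 4, -3, 6, -14, 16, -11, 11, -14
Mean of differences = -0.6250
Numerator Σ(Δz_t−Δz̄)(Δz_{t+1}−Δz̄) = -786.2656
Denominator Σ(Δz_t−Δz̄)² = 947.8750
r_1(Δz) = -786.2656 / 947.8750 = -0.830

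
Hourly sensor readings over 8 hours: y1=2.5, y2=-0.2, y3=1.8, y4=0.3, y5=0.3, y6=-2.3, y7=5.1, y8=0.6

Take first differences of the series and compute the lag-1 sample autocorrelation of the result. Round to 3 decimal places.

First differences Δy: -2.7, 2.0, -1.5, 0.0, -2.6, 7.4, -4.5
Mean of differences = -0.2714
Numerator Σ(Δy_t−Δȳ)(Δy_{t+1}−Δȳ) = -59.5751
Denominator Σ(Δy_t−Δȳ)² = 94.7943
r_1(Δy) = -59.5751 / 94.7943 = -0.628

-0.628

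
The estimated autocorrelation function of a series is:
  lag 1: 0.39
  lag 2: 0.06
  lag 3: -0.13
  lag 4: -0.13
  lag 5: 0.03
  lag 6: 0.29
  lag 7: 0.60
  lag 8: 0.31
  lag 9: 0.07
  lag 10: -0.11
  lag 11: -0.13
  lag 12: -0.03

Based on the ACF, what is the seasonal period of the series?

The largest autocorrelation is r_7 = 0.60; the remaining lags stay at or below 0.39. The elevated value at lag 1 (0.39), dropping to 0.06 at lag 2, reflects decaying short-term dependence rather than seasonality.
The dominant spike at lag 7 indicates a seasonal period of 7.

7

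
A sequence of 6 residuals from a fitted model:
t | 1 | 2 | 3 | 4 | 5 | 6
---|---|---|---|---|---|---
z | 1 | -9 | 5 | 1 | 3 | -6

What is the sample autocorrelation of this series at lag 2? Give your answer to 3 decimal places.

0.058

Mean z̄ = (1 − 9 + 5 + 1 + 3 − 6)/6 = -0.8333
Deviations from mean: 1.8333, -8.1667, 5.8333, 1.8333, 3.8333, -5.1667
Numerator Σ_{t=1}^{4}(z_t−z̄)(z_{t+2}−z̄) = 8.6111
Denominator Σ(z_t−z̄)² = 148.8333
r_2 = 8.6111 / 148.8333 = 0.058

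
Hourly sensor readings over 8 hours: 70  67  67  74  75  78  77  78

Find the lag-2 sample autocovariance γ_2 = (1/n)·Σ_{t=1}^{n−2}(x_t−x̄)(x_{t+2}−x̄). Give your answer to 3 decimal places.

Mean x̄ = (70 + 67 + 67 + 74 + 75 + 78 + 77 + 78)/8 = 73.2500
Deviations: -3.2500, -6.2500, -6.2500, 0.7500, 1.7500, 4.7500, 3.7500, 4.7500
Σ_{t=1}^{6}(x_t−x̄)(x_{t+2}−x̄) = 37.3750
γ_2 = 37.3750 / 8 = 4.672

4.672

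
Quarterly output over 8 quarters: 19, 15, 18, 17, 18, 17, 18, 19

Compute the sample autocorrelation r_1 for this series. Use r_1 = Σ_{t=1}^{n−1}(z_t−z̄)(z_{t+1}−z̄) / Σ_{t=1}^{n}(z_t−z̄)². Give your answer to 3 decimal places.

-0.422

Mean z̄ = (19 + 15 + 18 + 17 + 18 + 17 + 18 + 19)/8 = 17.6250
Deviations from mean: 1.3750, -2.6250, 0.3750, -0.6250, 0.3750, -0.6250, 0.3750, 1.3750
Numerator Σ_{t=1}^{7}(z_t−z̄)(z_{t+1}−z̄) = -5.0156
Denominator Σ(z_t−z̄)² = 11.8750
r_1 = -5.0156 / 11.8750 = -0.422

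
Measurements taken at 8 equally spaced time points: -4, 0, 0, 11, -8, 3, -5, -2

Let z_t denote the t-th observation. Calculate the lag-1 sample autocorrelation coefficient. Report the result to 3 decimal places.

Mean z̄ = (-4 + 0 + 0 + 11 − 8 + 3 − 5 − 2)/8 = -0.6250
Σ(z_t−z̄)(z_{t+1}−z̄) = (-2.1094) + (0.3906) + (7.2656) + (-85.7344) + (-26.7344) + (-15.8594) + (6.0156) = -116.7656
Denominator Σ(z_t−z̄)² = 235.8750
r_1 = -116.7656 / 235.8750 = -0.495

-0.495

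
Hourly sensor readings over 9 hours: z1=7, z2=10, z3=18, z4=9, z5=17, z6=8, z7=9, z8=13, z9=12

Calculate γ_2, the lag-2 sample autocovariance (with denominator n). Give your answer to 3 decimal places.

Mean z̄ = (7 + 10 + 18 + 9 + 17 + 8 + 9 + 13 + 12)/9 = 11.4444
Σ_{t=1}^{7}(z_t−z̄)(z_{t+2}−z̄) = -1.0617
γ_2 = -1.0617 / 9 = -0.118

-0.118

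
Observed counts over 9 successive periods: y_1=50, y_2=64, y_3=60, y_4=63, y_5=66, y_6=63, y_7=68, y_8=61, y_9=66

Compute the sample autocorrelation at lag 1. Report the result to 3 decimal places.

-0.134

Mean ȳ = (50 + 64 + 60 + 63 + 66 + 63 + 68 + 61 + 66)/9 = 62.3333
Numerator Σ_{t=1}^{8}(y_t−ȳ)(y_{t+1}−ȳ) = -29.7778
Denominator Σ(y_t−ȳ)² = 222.0000
r_1 = -29.7778 / 222.0000 = -0.134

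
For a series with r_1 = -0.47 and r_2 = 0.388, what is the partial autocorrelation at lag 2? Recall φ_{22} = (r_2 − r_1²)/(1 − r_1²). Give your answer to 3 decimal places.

φ_{22} = (r_2 − r_1²) / (1 − r_1²)
r_1² = (-0.47)² = 0.2209
Numerator = 0.388 − 0.2209 = 0.1671; denominator = 1 − 0.2209 = 0.7791
φ_{22} = 0.1671 / 0.7791 = 0.214

0.214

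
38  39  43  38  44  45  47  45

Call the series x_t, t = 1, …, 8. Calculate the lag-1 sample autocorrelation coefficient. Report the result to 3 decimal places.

Mean x̄ = (38 + 39 + 43 + 38 + 44 + 45 + 47 + 45)/8 = 42.3750
Numerator Σ_{t=1}^{7}(x_t−x̄)(x_{t+1}−x̄) = 31.3594
Denominator Σ(x_t−x̄)² = 87.8750
r_1 = 31.3594 / 87.8750 = 0.357

0.357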